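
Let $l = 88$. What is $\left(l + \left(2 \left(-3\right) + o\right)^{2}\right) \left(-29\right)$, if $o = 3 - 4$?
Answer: $-3973$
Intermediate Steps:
$o = -1$
$\left(l + \left(2 \left(-3\right) + o\right)^{2}\right) \left(-29\right) = \left(88 + \left(2 \left(-3\right) - 1\right)^{2}\right) \left(-29\right) = \left(88 + \left(-6 - 1\right)^{2}\right) \left(-29\right) = \left(88 + \left(-7\right)^{2}\right) \left(-29\right) = \left(88 + 49\right) \left(-29\right) = 137 \left(-29\right) = -3973$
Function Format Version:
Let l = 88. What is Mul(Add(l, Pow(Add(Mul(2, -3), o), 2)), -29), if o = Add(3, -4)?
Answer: -3973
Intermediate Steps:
o = -1
Mul(Add(l, Pow(Add(Mul(2, -3), o), 2)), -29) = Mul(Add(88, Pow(Add(Mul(2, -3), -1), 2)), -29) = Mul(Add(88, Pow(Add(-6, -1), 2)), -29) = Mul(Add(88, Pow(-7, 2)), -29) = Mul(Add(88, 49), -29) = Mul(137, -29) = -3973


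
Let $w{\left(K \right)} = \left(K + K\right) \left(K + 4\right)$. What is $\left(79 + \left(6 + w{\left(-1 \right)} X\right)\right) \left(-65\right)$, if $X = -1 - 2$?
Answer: $-6695$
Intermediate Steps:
$w{\left(K \right)} = 2 K \left(4 + K\right)$
$X = -3$
$\left(79 + \left(6 + w{\left(-1 \right)} X\right)\right) \left(-65\right) = \left(79 + \left(6 + 2 \left(-1\right) \left(4 - 1\right) \left(-3\right)\right)\right) \left(-65\right) = \left(79 + \left(6 + 2 \left(-1\right) 3 \left(-3\right)\right)\right) \left(-65\right) = \left(79 + \left(6 - -18\right)\right) \left(-65\right) = \left(79 + \left(6 + 18\right)\right) \left(-65\right) = \left(79 + 24\right) \left(-65\right) = 103 \left(-65\right) = -6695$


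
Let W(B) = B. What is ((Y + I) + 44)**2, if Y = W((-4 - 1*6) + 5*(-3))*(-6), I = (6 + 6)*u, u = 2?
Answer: 47524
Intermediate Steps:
I = 24 (I = (6 + 6)*2 = 12*2 = 24)
Y = 150 (Y = ((-4 - 1*6) + 5*(-3))*(-6) = ((-4 - 6) - 15)*(-6) = (-10 - 15)*(-6) = -25*(-6) = 150)
((Y + I) + 44)**2 = ((150 + 24) + 44)**2 = (174 + 44)**2 = 218**2 = 47524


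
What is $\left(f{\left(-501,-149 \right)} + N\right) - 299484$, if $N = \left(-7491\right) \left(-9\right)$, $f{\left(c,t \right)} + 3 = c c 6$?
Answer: $1273938$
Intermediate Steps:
$f{\left(c,t \right)} = -3 + 6 c^{2}$ ($f{\left(c,t \right)} = -3 + c c 6 = -3 + c 6 c = -3 + 6 c^{2}$)
$N = 67419$
$\left(f{\left(-501,-149 \right)} + N\right) - 299484 = \left(\left(-3 + 6 \left(-501\right)^{2}\right) + 67419\right) - 299484 = \left(\left(-3 + 6 \cdot 251001\right) + 67419\right) - 299484 = \left(\left(-3 + 1506006\right) + 67419\right) - 299484 = \left(1506003 + 67419\right) - 299484 = 1573422 - 299484 = 1273938$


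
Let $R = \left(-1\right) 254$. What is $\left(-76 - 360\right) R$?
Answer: $110744$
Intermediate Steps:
$R = -254$
$\left(-76 - 360\right) R = \left(-76 - 360\right) \left(-254\right) = \left(-436\right) \left(-254\right) = 110744$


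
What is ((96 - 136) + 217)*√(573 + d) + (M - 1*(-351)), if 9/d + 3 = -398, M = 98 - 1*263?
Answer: 186 + 354*√23033841/401 ≈ 4422.8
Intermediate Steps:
M = -165 (M = 98 - 263 = -165)
d = -9/401 (d = 9/(-3 - 398) = 9/(-401) = 9*(-1/401) = -9/401 ≈ -0.022444)
((96 - 136) + 217)*√(573 + d) + (M - 1*(-351)) = ((96 - 136) + 217)*√(573 - 9/401) + (-165 - 1*(-351)) = (-40 + 217)*√(229764/401) + (-165 + 351) = 177*(2*√23033841/401) + 186 = 354*√23033841/401 + 186 = 186 + 354*√23033841/401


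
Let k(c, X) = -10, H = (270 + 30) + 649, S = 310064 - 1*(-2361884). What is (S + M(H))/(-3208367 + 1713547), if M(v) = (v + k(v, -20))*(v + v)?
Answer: -445417/149482 ≈ -2.9797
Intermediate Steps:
S = 2671948 (S = 310064 + 2361884 = 2671948)
H = 949 (H = 300 + 649 = 949)
M(v) = 2*v*(-10 + v) (M(v) = (v - 10)*(v + v) = (-10 + v)*(2*v) = 2*v*(-10 + v))
(S + M(H))/(-3208367 + 1713547) = (2671948 + 2*949*(-10 + 949))/(-3208367 + 1713547) = (2671948 + 2*949*939)/(-1494820) = (2671948 + 1782222)*(-1/1494820) = 4454170*(-1/1494820) = -445417/149482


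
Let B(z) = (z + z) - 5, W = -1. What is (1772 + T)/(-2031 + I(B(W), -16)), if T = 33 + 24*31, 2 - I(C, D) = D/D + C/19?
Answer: -48431/38563 ≈ -1.2559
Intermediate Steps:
B(z) = -5 + 2*z (B(z) = 2*z - 5 = -5 + 2*z)
I(C, D) = 1 - C/19 (I(C, D) = 2 - (D/D + C/19) = 2 - (1 + C*(1/19)) = 2 - (1 + C/19) = 2 + (-1 - C/19) = 1 - C/19)
T = 777 (T = 33 + 744 = 777)
(1772 + T)/(-2031 + I(B(W), -16)) = (1772 + 777)/(-2031 + (1 - (-5 + 2*(-1))/19)) = 2549/(-2031 + (1 - (-5 - 2)/19)) = 2549/(-2031 + (1 - 1/19*(-7))) = 2549/(-2031 + (1 + 7/19)) = 2549/(-2031 + 26/19) = 2549/(-38563/19) = 2549*(-19/38563) = -48431/38563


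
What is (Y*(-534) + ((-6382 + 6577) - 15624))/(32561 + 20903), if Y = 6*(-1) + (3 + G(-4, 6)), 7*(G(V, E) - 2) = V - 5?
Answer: -99459/374248 ≈ -0.26576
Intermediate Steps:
G(V, E) = 9/7 + V/7 (G(V, E) = 2 + (V - 5)/7 = 2 + (-5 + V)/7 = 2 + (-5/7 + V/7) = 9/7 + V/7)
Y = -16/7 (Y = 6*(-1) + (3 + (9/7 + (⅐)*(-4))) = -6 + (3 + (9/7 - 4/7)) = -6 + (3 + 5/7) = -6 + 26/7 = -16/7 ≈ -2.2857)
(Y*(-534) + ((-6382 + 6577) - 15624))/(32561 + 20903) = (-16/7*(-534) + ((-6382 + 6577) - 15624))/(32561 + 20903) = (8544/7 + (195 - 15624))/53464 = (8544/7 - 15429)*(1/53464) = -99459/7*1/53464 = -99459/374248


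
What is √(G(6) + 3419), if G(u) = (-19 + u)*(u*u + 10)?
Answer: √2821 ≈ 53.113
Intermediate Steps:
G(u) = (-19 + u)*(10 + u²) (G(u) = (-19 + u)*(u² + 10) = (-19 + u)*(10 + u²))
√(G(6) + 3419) = √((-190 + 6³ - 19*6² + 10*6) + 3419) = √((-190 + 216 - 19*36 + 60) + 3419) = √((-190 + 216 - 684 + 60) + 3419) = √(-598 + 3419) = √2821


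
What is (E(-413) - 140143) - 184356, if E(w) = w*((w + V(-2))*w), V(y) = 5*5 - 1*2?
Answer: -66846409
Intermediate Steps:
V(y) = 23 (V(y) = 25 - 2 = 23)
E(w) = w²*(23 + w) (E(w) = w*((w + 23)*w) = w*((23 + w)*w) = w*(w*(23 + w)) = w²*(23 + w))
(E(-413) - 140143) - 184356 = ((-413)²*(23 - 413) - 140143) - 184356 = (170569*(-390) - 140143) - 184356 = (-66521910 - 140143) - 184356 = -66662053 - 184356 = -66846409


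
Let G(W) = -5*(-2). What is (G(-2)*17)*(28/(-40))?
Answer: -119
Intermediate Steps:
G(W) = 10
(G(-2)*17)*(28/(-40)) = (10*17)*(28/(-40)) = 170*(28*(-1/40)) = 170*(-7/10) = -119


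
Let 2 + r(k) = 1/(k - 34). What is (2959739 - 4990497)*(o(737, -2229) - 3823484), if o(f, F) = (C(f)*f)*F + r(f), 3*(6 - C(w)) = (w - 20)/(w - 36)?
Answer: 691055442165133860/25937 ≈ 2.6644e+13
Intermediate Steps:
r(k) = -2 + 1/(-34 + k) (r(k) = -2 + 1/(k - 34) = -2 + 1/(-34 + k))
C(w) = 6 - (-20 + w)/(3*(-36 + w)) (C(w) = 6 - (w - 20)/(3*(w - 36)) = 6 - (-20 + w)/(3*(-36 + w)))
o(f, F) = (69 - 2*f)/(-34 + f) + F*f*(-628 + 17*f)/(3*(-36 + f)) (o(f, F) = (((-628 + 17*f)/(3*(-36 + f)))*f)*F + (69 - 2*f)/(-34 + f) = (f*(-628 + 17*f)/(3*(-36 + f)))*F + (69 - 2*f)/(-34 + f) = F*f*(-628 + 17*f)/(3*(-36 + f)) + (69 - 2*f)/(-34 + f) = (69 - 2*f)/(-34 + f) + F*f*(-628 + 17*f)/(3*(-36 + f)))
(2959739 - 4990497)*(o(737, -2229) - 3823484) = (2959739 - 4990497)*(((-36 + 737)*(69 - 2*737) + (1/3)*(-2229)*737*(-628 + 17*737)*(-34 + 737))/((-36 + 737)*(-34 + 737)) - 3823484) = -2030758*((701*(69 - 1474) + (1/3)*(-2229)*737*(-628 + 12529)*703)/(701*703) - 3823484) = -2030758*((1/701)*(1/703)*(701*(-1405) + (1/3)*(-2229)*737*11901*703) - 3823484) = -2030758*((1/701)*(1/703)*(-984905 - 4581366985173) - 3823484) = -2030758*((1/701)*(1/703)*(-4581367970078) - 3823484) = -2030758*(-4581367970078/492803 - 3823484) = -2030758*(-6465592355730/492803) = 691055442165133860/25937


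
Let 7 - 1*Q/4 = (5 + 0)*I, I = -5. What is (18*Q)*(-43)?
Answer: -99072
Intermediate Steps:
Q = 128 (Q = 28 - 4*(5 + 0)*(-5) = 28 - 20*(-5) = 28 - 4*(-25) = 28 + 100 = 128)
(18*Q)*(-43) = (18*128)*(-43) = 2304*(-43) = -99072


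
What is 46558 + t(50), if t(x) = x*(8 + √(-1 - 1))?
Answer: 46958 + 50*I*√2 ≈ 46958.0 + 70.711*I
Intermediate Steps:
t(x) = x*(8 + I*√2) (t(x) = x*(8 + √(-2)) = x*(8 + I*√2))
46558 + t(50) = 46558 + 50*(8 + I*√2) = 46558 + (400 + 50*I*√2) = 46958 + 50*I*√2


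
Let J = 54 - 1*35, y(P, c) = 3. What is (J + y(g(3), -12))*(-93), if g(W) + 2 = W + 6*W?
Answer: -2046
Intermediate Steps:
g(W) = -2 + 7*W (g(W) = -2 + (W + 6*W) = -2 + 7*W)
J = 19 (J = 54 - 35 = 19)
(J + y(g(3), -12))*(-93) = (19 + 3)*(-93) = 22*(-93) = -2046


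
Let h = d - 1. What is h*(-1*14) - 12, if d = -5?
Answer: 72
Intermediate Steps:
h = -6 (h = -5 - 1 = -6)
h*(-1*14) - 12 = -(-6)*14 - 12 = -6*(-14) - 12 = 84 - 12 = 72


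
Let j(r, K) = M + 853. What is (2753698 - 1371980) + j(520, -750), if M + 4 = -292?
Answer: 1382275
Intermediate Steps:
M = -296 (M = -4 - 292 = -296)
j(r, K) = 557 (j(r, K) = -296 + 853 = 557)
(2753698 - 1371980) + j(520, -750) = (2753698 - 1371980) + 557 = 1381718 + 557 = 1382275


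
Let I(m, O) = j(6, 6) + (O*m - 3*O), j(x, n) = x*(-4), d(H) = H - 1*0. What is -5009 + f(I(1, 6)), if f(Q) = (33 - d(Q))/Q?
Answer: -60131/12 ≈ -5010.9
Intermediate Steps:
d(H) = H (d(H) = H + 0 = H)
j(x, n) = -4*x
I(m, O) = -24 - 3*O + O*m (I(m, O) = -4*6 + (O*m - 3*O) = -24 + (-3*O + O*m) = -24 - 3*O + O*m)
f(Q) = (33 - Q)/Q
-5009 + f(I(1, 6)) = -5009 + (33 - (-24 - 3*6 + 6*1))/(-24 - 3*6 + 6*1) = -5009 + (33 - (-24 - 18 + 6))/(-24 - 18 + 6) = -5009 + (33 - 1*(-36))/(-36) = -5009 - (33 + 36)/36 = -5009 - 1/36*69 = -5009 - 23/12 = -60131/12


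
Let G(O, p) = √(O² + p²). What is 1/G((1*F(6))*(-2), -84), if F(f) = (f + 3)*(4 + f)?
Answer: √274/3288 ≈ 0.0050343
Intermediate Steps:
F(f) = (3 + f)*(4 + f)
1/G((1*F(6))*(-2), -84) = 1/(√(((1*(12 + 6² + 7*6))*(-2))² + (-84)²)) = 1/(√(((1*(12 + 36 + 42))*(-2))² + 7056)) = 1/(√(((1*90)*(-2))² + 7056)) = 1/(√((90*(-2))² + 7056)) = 1/(√((-180)² + 7056)) = 1/(√(32400 + 7056)) = 1/(√39456) = 1/(12*√274) = √274/3288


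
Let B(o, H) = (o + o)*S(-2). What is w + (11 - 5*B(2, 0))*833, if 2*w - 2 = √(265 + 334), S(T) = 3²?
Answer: -140776 + √599/2 ≈ -1.4076e+5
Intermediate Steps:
S(T) = 9
B(o, H) = 18*o (B(o, H) = (o + o)*9 = (2*o)*9 = 18*o)
w = 1 + √599/2 (w = 1 + √(265 + 334)/2 = 1 + √599/2 ≈ 13.237)
w + (11 - 5*B(2, 0))*833 = (1 + √599/2) + (11 - 90*2)*833 = (1 + √599/2) + (11 - 5*36)*833 = (1 + √599/2) + (11 - 180)*833 = (1 + √599/2) - 169*833 = (1 + √599/2) - 140777 = -140776 + √599/2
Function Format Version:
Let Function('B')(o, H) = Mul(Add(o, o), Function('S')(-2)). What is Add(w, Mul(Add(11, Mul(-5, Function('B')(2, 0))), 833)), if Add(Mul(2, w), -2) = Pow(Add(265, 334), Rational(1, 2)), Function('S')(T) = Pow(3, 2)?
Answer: Add(-140776, Mul(Rational(1, 2), Pow(599, Rational(1, 2)))) ≈ -1.4076e+5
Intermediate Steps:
Function('S')(T) = 9
Function('B')(o, H) = Mul(18, o) (Function('B')(o, H) = Mul(Add(o, o), 9) = Mul(Mul(2, o), 9) = Mul(18, o))
w = Add(1, Mul(Rational(1, 2), Pow(599, Rational(1, 2)))) (w = Add(1, Mul(Rational(1, 2), Pow(Add(265, 334), Rational(1, 2)))) = Add(1, Mul(Rational(1, 2), Pow(599, Rational(1, 2)))) ≈ 13.237)
Add(w, Mul(Add(11, Mul(-5, Function('B')(2, 0))), 833)) = Add(Add(1, Mul(Rational(1, 2), Pow(599, Rational(1, 2)))), Mul(Add(11, Mul(-5, Mul(18, 2))), 833)) = Add(Add(1, Mul(Rational(1, 2), Pow(599, Rational(1, 2)))), Mul(Add(11, Mul(-5, 36)), 833)) = Add(Add(1, Mul(Rational(1, 2), Pow(599, Rational(1, 2)))), Mul(Add(11, -180), 833)) = Add(Add(1, Mul(Rational(1, 2), Pow(599, Rational(1, 2)))), Mul(-169, 833)) = Add(Add(1, Mul(Rational(1, 2), Pow(599, Rational(1, 2)))), -140777) = Add(-140776, Mul(Rational(1, 2), Pow(599, Rational(1, 2))))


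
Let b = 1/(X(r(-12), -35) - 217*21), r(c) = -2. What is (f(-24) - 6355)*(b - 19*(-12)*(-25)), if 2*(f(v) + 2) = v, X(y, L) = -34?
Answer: 166668456669/4591 ≈ 3.6303e+7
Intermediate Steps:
f(v) = -2 + v/2
b = -1/4591 (b = 1/(-34 - 217*21) = 1/(-34 - 4557) = 1/(-4591) = -1/4591 ≈ -0.00021782)
(f(-24) - 6355)*(b - 19*(-12)*(-25)) = ((-2 + (½)*(-24)) - 6355)*(-1/4591 - 19*(-12)*(-25)) = ((-2 - 12) - 6355)*(-1/4591 + 228*(-25)) = (-14 - 6355)*(-1/4591 - 5700) = -6369*(-26168701/4591) = 166668456669/4591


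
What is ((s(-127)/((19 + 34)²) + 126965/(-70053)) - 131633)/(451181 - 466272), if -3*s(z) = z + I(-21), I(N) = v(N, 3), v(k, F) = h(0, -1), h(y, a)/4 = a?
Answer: 25902947501845/2969590032807 ≈ 8.7227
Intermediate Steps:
h(y, a) = 4*a
v(k, F) = -4 (v(k, F) = 4*(-1) = -4)
I(N) = -4
s(z) = 4/3 - z/3 (s(z) = -(z - 4)/3 = -(-4 + z)/3 = 4/3 - z/3)
((s(-127)/((19 + 34)²) + 126965/(-70053)) - 131633)/(451181 - 466272) = (((4/3 - ⅓*(-127))/((19 + 34)²) + 126965/(-70053)) - 131633)/(451181 - 466272) = (((4/3 + 127/3)/(53²) + 126965*(-1/70053)) - 131633)/(-15091) = (((131/3)/2809 - 126965/70053) - 131633)*(-1/15091) = (((131/3)*(1/2809) - 126965/70053) - 131633)*(-1/15091) = ((131/8427 - 126965/70053) - 131633)*(-1/15091) = (-353585704/196778877 - 131633)*(-1/15091) = -25902947501845/196778877*(-1/15091) = 25902947501845/2969590032807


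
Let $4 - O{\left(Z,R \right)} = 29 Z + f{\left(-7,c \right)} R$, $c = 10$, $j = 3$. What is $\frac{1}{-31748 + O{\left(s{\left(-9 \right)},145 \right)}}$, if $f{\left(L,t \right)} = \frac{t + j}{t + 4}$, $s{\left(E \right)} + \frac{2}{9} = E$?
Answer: $- \frac{126}{3983011} \approx -3.1634 \cdot 10^{-5}$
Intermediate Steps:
$s{\left(E \right)} = - \frac{2}{9} + E$
$f{\left(L,t \right)} = \frac{3 + t}{4 + t}$ ($f{\left(L,t \right)} = \frac{t + 3}{t + 4} = \frac{3 + t}{4 + t}$)
$O{\left(Z,R \right)} = 4 - 29 Z - \frac{13 R}{14}$ ($O{\left(Z,R \right)} = 4 - \left(29 Z + \frac{3 + 10}{4 + 10} R\right) = 4 - \left(29 Z + \frac{1}{14} \cdot 13 R\right) = 4 - \left(29 Z + \frac{13 R}{14}\right) = 4 - 29 Z - \frac{13 R}{14}$)
$\frac{1}{-31748 + O{\left(s{\left(-9 \right)},145 \right)}} = \frac{1}{-31748 - \left(\frac{1829}{14} + 29 \left(- \frac{2}{9} - 9\right)\right)} = \frac{1}{-31748 - - \frac{17237}{126}} = \frac{1}{-31748 + \left(4 + \frac{2407}{9} - \frac{1885}{14}\right)} = \frac{1}{-31748 + \frac{17237}{126}} = \frac{1}{- \frac{3983011}{126}} = - \frac{126}{3983011}$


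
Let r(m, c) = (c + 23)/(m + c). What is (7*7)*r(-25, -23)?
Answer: 0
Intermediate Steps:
r(m, c) = (23 + c)/(c + m)
(7*7)*r(-25, -23) = (7*7)*((23 - 23)/(-23 - 25)) = 49*(0/(-48)) = 49*(-1/48*0) = 49*0 = 0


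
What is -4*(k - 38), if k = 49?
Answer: -44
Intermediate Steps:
-4*(k - 38) = -4*(49 - 38) = -4*11 = -44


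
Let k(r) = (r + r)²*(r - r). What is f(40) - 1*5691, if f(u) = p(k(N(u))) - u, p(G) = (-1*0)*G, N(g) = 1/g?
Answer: -5731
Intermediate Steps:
k(r) = 0 (k(r) = (2*r)²*0 = (4*r²)*0 = 0)
p(G) = 0 (p(G) = 0*G = 0)
f(u) = -u (f(u) = 0 - u = -u)
f(40) - 1*5691 = -1*40 - 1*5691 = -40 - 5691 = -5731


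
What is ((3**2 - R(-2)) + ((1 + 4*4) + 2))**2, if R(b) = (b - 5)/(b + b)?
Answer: 11025/16 ≈ 689.06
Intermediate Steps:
R(b) = (-5 + b)/(2*b) (R(b) = (-5 + b)/((2*b)) = (-5 + b)*(1/(2*b)) = (-5 + b)/(2*b))
((3**2 - R(-2)) + ((1 + 4*4) + 2))**2 = ((3**2 - (-5 - 2)/(2*(-2))) + ((1 + 4*4) + 2))**2 = ((9 - (-1)*(-7)/(2*2)) + ((1 + 16) + 2))**2 = ((9 - 1*7/4) + (17 + 2))**2 = ((9 - 7/4) + 19)**2 = (29/4 + 19)**2 = (105/4)**2 = 11025/16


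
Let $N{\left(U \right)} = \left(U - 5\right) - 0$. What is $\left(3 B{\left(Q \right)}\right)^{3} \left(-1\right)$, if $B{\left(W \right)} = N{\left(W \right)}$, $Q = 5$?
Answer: $0$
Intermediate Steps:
$N{\left(U \right)} = -5 + U$ ($N{\left(U \right)} = \left(U - 5\right) + 0 = \left(-5 + U\right) + 0 = -5 + U$)
$B{\left(W \right)} = -5 + W$
$\left(3 B{\left(Q \right)}\right)^{3} \left(-1\right) = \left(3 \left(-5 + 5\right)\right)^{3} \left(-1\right) = \left(3 \cdot 0\right)^{3} \left(-1\right) = 0^{3} \left(-1\right) = 0 \left(-1\right) = 0$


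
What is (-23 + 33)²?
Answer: 100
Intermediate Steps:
(-23 + 33)² = 10² = 100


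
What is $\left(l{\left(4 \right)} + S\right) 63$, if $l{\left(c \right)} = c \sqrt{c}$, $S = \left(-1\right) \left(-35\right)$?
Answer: $2709$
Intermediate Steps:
$S = 35$
$l{\left(c \right)} = c^{\frac{3}{2}}$
$\left(l{\left(4 \right)} + S\right) 63 = \left(4^{\frac{3}{2}} + 35\right) 63 = \left(8 + 35\right) 63 = 43 \cdot 63 = 2709$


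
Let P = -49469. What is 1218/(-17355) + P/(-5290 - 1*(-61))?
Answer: 40579313/4321395 ≈ 9.3903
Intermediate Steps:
1218/(-17355) + P/(-5290 - 1*(-61)) = 1218/(-17355) - 49469/(-5290 - 1*(-61)) = 1218*(-1/17355) - 49469/(-5290 + 61) = -406/5785 - 49469/(-5229) = -406/5785 - 49469*(-1/5229) = -406/5785 + 7067/747 = 40579313/4321395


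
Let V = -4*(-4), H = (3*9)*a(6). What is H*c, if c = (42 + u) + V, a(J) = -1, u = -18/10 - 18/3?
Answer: -6777/5 ≈ -1355.4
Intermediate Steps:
u = -39/5 (u = -18*1/10 - 18*1/3 = -9/5 - 6 = -39/5 ≈ -7.8000)
H = -27 (H = (3*9)*(-1) = 27*(-1) = -27)
V = 16
c = 251/5 (c = (42 - 39/5) + 16 = 171/5 + 16 = 251/5 ≈ 50.200)
H*c = -27*251/5 = -6777/5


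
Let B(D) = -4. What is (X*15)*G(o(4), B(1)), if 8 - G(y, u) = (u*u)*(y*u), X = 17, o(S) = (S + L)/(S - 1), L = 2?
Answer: 34680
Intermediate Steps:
o(S) = (2 + S)/(-1 + S) (o(S) = (S + 2)/(S - 1) = (2 + S)/(-1 + S))
G(y, u) = 8 - y*u³ (G(y, u) = 8 - u*u*y*u = 8 - u²*u*y = 8 - y*u³)
(X*15)*G(o(4), B(1)) = (17*15)*(8 - 1*(2 + 4)/(-1 + 4)*(-4)³) = 255*(8 - 1*6/3*(-64)) = 255*(8 - 1*(⅓)*6*(-64)) = 255*(8 - 1*2*(-64)) = 255*(8 + 128) = 255*136 = 34680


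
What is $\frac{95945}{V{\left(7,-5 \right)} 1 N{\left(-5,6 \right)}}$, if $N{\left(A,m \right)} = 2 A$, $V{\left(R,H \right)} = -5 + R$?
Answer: $- \frac{19189}{4} \approx -4797.3$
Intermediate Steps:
$\frac{95945}{V{\left(7,-5 \right)} 1 N{\left(-5,6 \right)}} = \frac{95945}{\left(-5 + 7\right) 1 \cdot 2 \left(-5\right)} = \frac{95945}{2 \cdot 1 \left(-10\right)} = \frac{95945}{2 \left(-10\right)} = \frac{95945}{-20} = 95945 \left(- \frac{1}{20}\right) = - \frac{19189}{4}$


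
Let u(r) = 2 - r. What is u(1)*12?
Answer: 12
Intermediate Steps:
u(1)*12 = (2 - 1*1)*12 = (2 - 1)*12 = 1*12 = 12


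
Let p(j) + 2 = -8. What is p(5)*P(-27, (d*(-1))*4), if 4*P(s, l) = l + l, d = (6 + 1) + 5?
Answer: 240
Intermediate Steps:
d = 12 (d = 7 + 5 = 12)
p(j) = -10 (p(j) = -2 - 8 = -10)
P(s, l) = l/2 (P(s, l) = (l + l)/4 = (2*l)/4 = l/2)
p(5)*P(-27, (d*(-1))*4) = -5*(12*(-1))*4 = -5*(-12*4) = -5*(-48) = -10*(-24) = 240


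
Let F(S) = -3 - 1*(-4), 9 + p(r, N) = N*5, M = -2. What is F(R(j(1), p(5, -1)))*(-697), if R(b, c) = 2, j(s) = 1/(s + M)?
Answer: -697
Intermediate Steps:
p(r, N) = -9 + 5*N (p(r, N) = -9 + N*5 = -9 + 5*N)
j(s) = 1/(-2 + s) (j(s) = 1/(s - 2) = 1/(-2 + s))
F(S) = 1 (F(S) = -3 + 4 = 1)
F(R(j(1), p(5, -1)))*(-697) = 1*(-697) = -697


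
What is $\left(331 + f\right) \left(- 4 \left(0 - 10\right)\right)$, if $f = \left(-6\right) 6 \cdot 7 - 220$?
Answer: $-5640$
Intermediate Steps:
$f = -472$ ($f = \left(-36\right) 7 - 220 = -252 - 220 = -472$)
$\left(331 + f\right) \left(- 4 \left(0 - 10\right)\right) = \left(331 - 472\right) \left(- 4 \left(0 - 10\right)\right) = - 141 \left(\left(-4\right) \left(-10\right)\right) = \left(-141\right) 40 = -5640$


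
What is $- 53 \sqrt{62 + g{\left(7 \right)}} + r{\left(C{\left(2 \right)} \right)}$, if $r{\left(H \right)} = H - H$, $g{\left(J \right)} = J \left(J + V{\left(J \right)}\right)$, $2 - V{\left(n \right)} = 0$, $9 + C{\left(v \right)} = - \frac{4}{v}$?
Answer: $- 265 \sqrt{5} \approx -592.56$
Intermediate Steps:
$C{\left(v \right)} = -9 - \frac{4}{v}$
$V{\left(n \right)} = 2$ ($V{\left(n \right)} = 2 - 0 = 2 + 0 = 2$)
$g{\left(J \right)} = J \left(2 + J\right)$ ($g{\left(J \right)} = J \left(J + 2\right) = J \left(2 + J\right)$)
$r{\left(H \right)} = 0$
$- 53 \sqrt{62 + g{\left(7 \right)}} + r{\left(C{\left(2 \right)} \right)} = - 53 \sqrt{62 + 7 \left(2 + 7\right)} + 0 = - 53 \sqrt{62 + 7 \cdot 9} + 0 = - 53 \sqrt{62 + 63} + 0 = - 53 \sqrt{125} + 0 = - 53 \cdot 5 \sqrt{5} + 0 = - 265 \sqrt{5} + 0 = - 265 \sqrt{5}$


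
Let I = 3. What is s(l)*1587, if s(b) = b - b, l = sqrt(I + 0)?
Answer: 0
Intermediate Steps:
l = sqrt(3) (l = sqrt(3 + 0) = sqrt(3) ≈ 1.7320)
s(b) = 0
s(l)*1587 = 0*1587 = 0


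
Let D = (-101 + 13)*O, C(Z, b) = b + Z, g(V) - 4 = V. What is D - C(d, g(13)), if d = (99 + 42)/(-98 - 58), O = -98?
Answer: 447611/52 ≈ 8607.9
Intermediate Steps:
g(V) = 4 + V
d = -47/52 (d = 141/(-156) = 141*(-1/156) = -47/52 ≈ -0.90385)
C(Z, b) = Z + b
D = 8624 (D = (-101 + 13)*(-98) = -88*(-98) = 8624)
D - C(d, g(13)) = 8624 - (-47/52 + (4 + 13)) = 8624 - (-47/52 + 17) = 8624 - 1*837/52 = 8624 - 837/52 = 447611/52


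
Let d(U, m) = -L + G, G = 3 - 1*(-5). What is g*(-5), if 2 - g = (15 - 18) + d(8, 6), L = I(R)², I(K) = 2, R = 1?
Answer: -5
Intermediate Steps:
G = 8 (G = 3 + 5 = 8)
L = 4 (L = 2² = 4)
d(U, m) = 4 (d(U, m) = -1*4 + 8 = -4 + 8 = 4)
g = 1 (g = 2 - ((15 - 18) + 4) = 2 - (-3 + 4) = 2 - 1*1 = 2 - 1 = 1)
g*(-5) = 1*(-5) = -5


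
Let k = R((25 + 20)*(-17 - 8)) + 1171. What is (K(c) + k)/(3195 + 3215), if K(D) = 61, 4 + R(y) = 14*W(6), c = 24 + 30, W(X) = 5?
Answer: 649/3205 ≈ 0.20250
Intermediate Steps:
c = 54
R(y) = 66 (R(y) = -4 + 14*5 = -4 + 70 = 66)
k = 1237 (k = 66 + 1171 = 1237)
(K(c) + k)/(3195 + 3215) = (61 + 1237)/(3195 + 3215) = 1298/6410 = 1298*(1/6410) = 649/3205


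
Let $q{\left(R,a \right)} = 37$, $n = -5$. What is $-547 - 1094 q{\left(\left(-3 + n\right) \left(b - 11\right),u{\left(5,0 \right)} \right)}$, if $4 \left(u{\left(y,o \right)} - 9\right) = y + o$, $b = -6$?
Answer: $-41025$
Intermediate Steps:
$u{\left(y,o \right)} = 9 + \frac{o}{4} + \frac{y}{4}$ ($u{\left(y,o \right)} = 9 + \frac{y + o}{4} = 9 + \frac{o + y}{4} = 9 + \left(\frac{o}{4} + \frac{y}{4}\right) = 9 + \frac{o}{4} + \frac{y}{4}$)
$-547 - 1094 q{\left(\left(-3 + n\right) \left(b - 11\right),u{\left(5,0 \right)} \right)} = -547 - 40478 = -41025$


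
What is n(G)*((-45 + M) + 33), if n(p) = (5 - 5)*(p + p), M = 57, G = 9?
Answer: 0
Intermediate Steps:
n(p) = 0 (n(p) = 0*(2*p) = 0)
n(G)*((-45 + M) + 33) = 0*((-45 + 57) + 33) = 0*(12 + 33) = 0*45 = 0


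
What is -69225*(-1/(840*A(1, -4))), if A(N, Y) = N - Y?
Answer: 923/56 ≈ 16.482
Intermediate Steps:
-69225*(-1/(840*A(1, -4))) = -69225*(-1/(840*(1 - 1*(-4)))) = -69225*(-1/(840*(1 + 4))) = -69225/(-28*5*30) = -69225/((-140*30)) = -69225/(-4200) = -69225*(-1/4200) = 923/56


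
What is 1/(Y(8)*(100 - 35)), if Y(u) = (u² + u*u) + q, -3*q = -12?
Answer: 1/8580 ≈ 0.00011655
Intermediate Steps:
q = 4 (q = -⅓*(-12) = 4)
Y(u) = 4 + 2*u² (Y(u) = (u² + u*u) + 4 = (u² + u²) + 4 = 2*u² + 4 = 4 + 2*u²)
1/(Y(8)*(100 - 35)) = 1/((4 + 2*8²)*(100 - 35)) = 1/((4 + 2*64)*65) = 1/((4 + 128)*65) = 1/(132*65) = 1/8580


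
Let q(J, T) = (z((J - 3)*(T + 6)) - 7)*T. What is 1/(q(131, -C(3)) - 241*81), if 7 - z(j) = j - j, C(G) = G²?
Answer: -1/19521 ≈ -5.1227e-5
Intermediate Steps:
z(j) = 7 (z(j) = 7 - (j - j) = 7 - 1*0 = 7 + 0 = 7)
q(J, T) = 0 (q(J, T) = (7 - 7)*T = 0*T = 0)
1/(q(131, -C(3)) - 241*81) = 1/(0 - 241*81) = 1/(0 - 19521) = 1/(-19521) = -1/19521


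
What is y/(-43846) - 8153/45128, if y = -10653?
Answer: 61636073/989341144 ≈ 0.062300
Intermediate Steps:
y/(-43846) - 8153/45128 = -10653/(-43846) - 8153/45128 = -10653*(-1/43846) - 8153*1/45128 = 10653/43846 - 8153/45128 = 61636073/989341144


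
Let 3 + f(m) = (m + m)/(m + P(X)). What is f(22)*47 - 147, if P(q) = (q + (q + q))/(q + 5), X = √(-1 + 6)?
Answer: -68236/359 - 6204*√5/1795 ≈ -197.80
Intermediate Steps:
X = √5 ≈ 2.2361
P(q) = 3*q/(5 + q) (P(q) = (q + 2*q)/(5 + q) = (3*q)/(5 + q) = 3*q/(5 + q))
f(m) = -3 + 2*m/(m + 3*√5/(5 + √5)) (f(m) = -3 + (m + m)/(m + 3*√5/(5 + √5)) = -3 + (2*m)/(m + 3*√5/(5 + √5)) = -3 + 2*m/(m + 3*√5/(5 + √5)))
f(22)*47 - 147 = ((-9*√5 - 1*22*(5 + √5))/(3*√5 + 22*(5 + √5)))*47 - 147 = ((-9*√5 + (-110 - 22*√5))/(3*√5 + (110 + 22*√5)))*47 - 147 = ((-110 - 31*√5)/(110 + 25*√5))*47 - 147 = 47*(-110 - 31*√5)/(110 + 25*√5) - 147 = -147 + 47*(-110 - 31*√5)/(110 + 25*√5)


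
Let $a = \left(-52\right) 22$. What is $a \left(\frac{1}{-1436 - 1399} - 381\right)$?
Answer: $\frac{1235675584}{2835} \approx 4.3586 \cdot 10^{5}$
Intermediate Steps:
$a = -1144$
$a \left(\frac{1}{-1436 - 1399} - 381\right) = - 1144 \left(\frac{1}{-1436 - 1399} - 381\right) = - 1144 \left(\frac{1}{-2835} - 381\right) = - 1144 \left(- \frac{1}{2835} - 381\right) = \left(-1144\right) \left(- \frac{1080136}{2835}\right) = \frac{1235675584}{2835}$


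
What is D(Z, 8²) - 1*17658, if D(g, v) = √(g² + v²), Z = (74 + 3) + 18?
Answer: -17658 + √13121 ≈ -17543.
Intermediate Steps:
Z = 95 (Z = 77 + 18 = 95)
D(Z, 8²) - 1*17658 = √(95² + (8²)²) - 1*17658 = √(9025 + 64²) - 17658 = √(9025 + 4096) - 17658 = √13121 - 17658 = -17658 + √13121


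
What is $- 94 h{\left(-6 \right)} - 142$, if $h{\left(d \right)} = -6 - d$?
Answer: $-142$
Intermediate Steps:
$- 94 h{\left(-6 \right)} - 142 = - 94 \left(-6 - -6\right) - 142 = - 94 \left(-6 + 6\right) - 142 = \left(-94\right) 0 - 142 = 0 - 142 = -142$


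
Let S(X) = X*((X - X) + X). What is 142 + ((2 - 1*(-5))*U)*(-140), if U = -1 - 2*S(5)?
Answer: 50122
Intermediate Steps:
S(X) = X² (S(X) = X*(0 + X) = X*X = X²)
U = -51 (U = -1 - 2*5² = -1 - 2*25 = -1 - 50 = -51)
142 + ((2 - 1*(-5))*U)*(-140) = 142 + ((2 - 1*(-5))*(-51))*(-140) = 142 + ((2 + 5)*(-51))*(-140) = 142 + (7*(-51))*(-140) = 142 - 357*(-140) = 142 + 49980 = 50122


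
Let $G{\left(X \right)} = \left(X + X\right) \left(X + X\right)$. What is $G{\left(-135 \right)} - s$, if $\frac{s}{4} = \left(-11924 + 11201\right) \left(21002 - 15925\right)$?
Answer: $14755584$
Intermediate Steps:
$s = -14682684$ ($s = 4 \left(-11924 + 11201\right) \left(21002 - 15925\right) = 4 \left(\left(-723\right) 5077\right) = 4 \left(-3670671\right) = -14682684$)
$G{\left(X \right)} = 4 X^{2}$ ($G{\left(X \right)} = 2 X 2 X = 4 X^{2}$)
$G{\left(-135 \right)} - s = 4 \left(-135\right)^{2} - -14682684 = 4 \cdot 18225 + 14682684 = 72900 + 14682684 = 14755584$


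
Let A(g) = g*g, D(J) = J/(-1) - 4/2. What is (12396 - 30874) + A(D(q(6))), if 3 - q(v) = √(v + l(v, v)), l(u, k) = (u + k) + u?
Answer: -18429 - 20*√6 ≈ -18478.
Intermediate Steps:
l(u, k) = k + 2*u (l(u, k) = (k + u) + u = k + 2*u)
q(v) = 3 - 2*√v (q(v) = 3 - √(v + (v + 2*v)) = 3 - √(v + 3*v) = 3 - √(4*v) = 3 - 2*√v)
D(J) = -2 - J (D(J) = J*(-1) - 4*½ = -J - 2 = -2 - J)
A(g) = g²
(12396 - 30874) + A(D(q(6))) = (12396 - 30874) + (-2 - (3 - 2*√6))² = -18478 + (-2 + (-3 + 2*√6))² = -18478 + (-5 + 2*√6)²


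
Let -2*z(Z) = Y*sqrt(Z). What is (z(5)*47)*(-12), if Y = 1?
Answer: 282*sqrt(5) ≈ 630.57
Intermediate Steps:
z(Z) = -sqrt(Z)/2
(z(5)*47)*(-12) = (-sqrt(5)/2*47)*(-12) = -47*sqrt(5)/2*(-12) = 282*sqrt(5)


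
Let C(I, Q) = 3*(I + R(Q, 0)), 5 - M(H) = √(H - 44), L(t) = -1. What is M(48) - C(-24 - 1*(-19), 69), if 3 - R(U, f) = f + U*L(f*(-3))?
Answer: -198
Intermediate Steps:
R(U, f) = 3 + U - f (R(U, f) = 3 - (f + U*(-1)) = 3 - (f - U) = 3 + (U - f) = 3 + U - f)
M(H) = 5 - √(-44 + H) (M(H) = 5 - √(H - 44) = 5 - √(-44 + H))
C(I, Q) = 9 + 3*I + 3*Q (C(I, Q) = 3*(I + (3 + Q - 1*0)) = 3*(I + (3 + Q + 0)) = 3*(I + (3 + Q)) = 3*(3 + I + Q) = 9 + 3*I + 3*Q)
M(48) - C(-24 - 1*(-19), 69) = (5 - √(-44 + 48)) - (9 + 3*(-24 - 1*(-19)) + 3*69) = (5 - √4) - (9 + 3*(-24 + 19) + 207) = (5 - 1*2) - (9 + 3*(-5) + 207) = (5 - 2) - (9 - 15 + 207) = 3 - 1*201 = 3 - 201 = -198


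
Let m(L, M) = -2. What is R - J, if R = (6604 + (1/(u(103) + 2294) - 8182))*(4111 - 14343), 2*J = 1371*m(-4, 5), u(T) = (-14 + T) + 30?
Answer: 38963827639/2413 ≈ 1.6147e+7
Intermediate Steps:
u(T) = 16 + T
J = -1371 (J = (1371*(-2))/2 = (½)*(-2742) = -1371)
R = 38960519416/2413 (R = (6604 + (1/((16 + 103) + 2294) - 8182))*(4111 - 14343) = (6604 + (1/(119 + 2294) - 8182))*(-10232) = (6604 + (1/2413 - 8182))*(-10232) = (6604 - 19743165/2413)*(-10232) = -3807713/2413*(-10232) = 38960519416/2413 ≈ 1.6146e+7)
R - J = 38960519416/2413 - 1*(-1371) = 38960519416/2413 + 1371 = 38963827639/2413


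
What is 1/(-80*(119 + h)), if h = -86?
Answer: -1/2640 ≈ -0.00037879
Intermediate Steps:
1/(-80*(119 + h)) = 1/(-80*(119 - 86)) = 1/(-80*33) = 1/(-2640) = -1/2640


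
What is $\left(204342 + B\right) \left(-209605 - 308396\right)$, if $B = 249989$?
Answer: $-235343912331$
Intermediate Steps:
$\left(204342 + B\right) \left(-209605 - 308396\right) = \left(204342 + 249989\right) \left(-209605 - 308396\right) = 454331 \left(-518001\right) = -235343912331$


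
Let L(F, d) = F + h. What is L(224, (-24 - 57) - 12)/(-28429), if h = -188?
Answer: -36/28429 ≈ -0.0012663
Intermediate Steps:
L(F, d) = -188 + F (L(F, d) = F - 188 = -188 + F)
L(224, (-24 - 57) - 12)/(-28429) = (-188 + 224)/(-28429) = 36*(-1/28429) = -36/28429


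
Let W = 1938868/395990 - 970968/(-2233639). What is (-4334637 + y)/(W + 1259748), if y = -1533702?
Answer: -2595269130658679895/557125096569540626 ≈ -4.6583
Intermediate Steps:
W = 2357612399486/442249353805 (W = 1938868*(1/395990) - 970968*(-1/2233639) = 969434/197995 + 970968/2233639 = 2357612399486/442249353805 ≈ 5.3310)
(-4334637 + y)/(W + 1259748) = (-4334637 - 1533702)/(2357612399486/442249353805 + 1259748) = -5868339/557125096569540626/442249353805 = -5868339*442249353805/557125096569540626 = -2595269130658679895/557125096569540626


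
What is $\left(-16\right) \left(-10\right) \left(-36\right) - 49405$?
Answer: $-55165$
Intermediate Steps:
$\left(-16\right) \left(-10\right) \left(-36\right) - 49405 = 160 \left(-36\right) - 49405 = -5760 - 49405 = -55165$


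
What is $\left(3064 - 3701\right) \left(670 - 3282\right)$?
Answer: $1663844$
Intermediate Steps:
$\left(3064 - 3701\right) \left(670 - 3282\right) = \left(-637\right) \left(-2612\right) = 1663844$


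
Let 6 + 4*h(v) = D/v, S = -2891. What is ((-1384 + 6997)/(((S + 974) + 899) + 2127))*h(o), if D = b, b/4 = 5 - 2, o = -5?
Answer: -117873/11090 ≈ -10.629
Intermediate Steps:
b = 12 (b = 4*(5 - 2) = 4*3 = 12)
D = 12
h(v) = -3/2 + 3/v (h(v) = -3/2 + (12/v)/4 = -3/2 + 3/v)
((-1384 + 6997)/(((S + 974) + 899) + 2127))*h(o) = ((-1384 + 6997)/(((-2891 + 974) + 899) + 2127))*(-3/2 + 3/(-5)) = (5613/((-1917 + 899) + 2127))*(-3/2 + 3*(-⅕)) = (5613/(-1018 + 2127))*(-3/2 - ⅗) = (5613/1109)*(-21/10) = -117873/11090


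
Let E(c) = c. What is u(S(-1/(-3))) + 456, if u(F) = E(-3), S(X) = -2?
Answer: 453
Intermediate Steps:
u(F) = -3
u(S(-1/(-3))) + 456 = -3 + 456 = 453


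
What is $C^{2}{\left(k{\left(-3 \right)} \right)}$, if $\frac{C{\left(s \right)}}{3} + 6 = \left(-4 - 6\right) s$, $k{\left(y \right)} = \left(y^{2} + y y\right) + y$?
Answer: $219024$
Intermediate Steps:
$k{\left(y \right)} = y + 2 y^{2}$ ($k{\left(y \right)} = \left(y^{2} + y^{2}\right) + y = 2 y^{2} + y = y + 2 y^{2}$)
$C{\left(s \right)} = -18 - 30 s$ ($C{\left(s \right)} = -18 + 3 \left(-4 - 6\right) s = -18 + 3 \left(- 10 s\right) = -18 - 30 s$)
$C^{2}{\left(k{\left(-3 \right)} \right)} = \left(-18 - 30 \left(- 3 \left(1 + 2 \left(-3\right)\right)\right)\right)^{2} = \left(-18 - 30 \left(- 3 \left(1 - 6\right)\right)\right)^{2} = \left(-18 - 30 \left(\left(-3\right) \left(-5\right)\right)\right)^{2} = \left(-18 - 450\right)^{2} = \left(-468\right)^{2} = 219024$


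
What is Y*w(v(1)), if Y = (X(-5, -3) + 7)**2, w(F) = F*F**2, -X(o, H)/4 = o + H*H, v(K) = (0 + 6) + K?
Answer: 27783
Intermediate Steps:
v(K) = 6 + K
X(o, H) = -4*o - 4*H**2 (X(o, H) = -4*(o + H*H) = -4*(o + H**2) = -4*o - 4*H**2)
w(F) = F**3
Y = 81 (Y = ((-4*(-5) - 4*(-3)**2) + 7)**2 = ((20 - 4*9) + 7)**2 = ((20 - 36) + 7)**2 = (-16 + 7)**2 = (-9)**2 = 81)
Y*w(v(1)) = 81*(6 + 1)**3 = 81*7**3 = 81*343 = 27783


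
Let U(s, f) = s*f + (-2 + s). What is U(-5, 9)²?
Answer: 2704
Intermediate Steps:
U(s, f) = -2 + s + f*s (U(s, f) = f*s + (-2 + s) = -2 + s + f*s)
U(-5, 9)² = (-2 - 5 + 9*(-5))² = (-2 - 5 - 45)² = (-52)² = 2704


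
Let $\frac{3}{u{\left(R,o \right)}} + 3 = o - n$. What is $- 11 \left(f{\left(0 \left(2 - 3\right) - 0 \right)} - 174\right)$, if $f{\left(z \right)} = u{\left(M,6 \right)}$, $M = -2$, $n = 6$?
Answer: $1925$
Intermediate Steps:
$u{\left(R,o \right)} = \frac{3}{-9 + o}$ ($u{\left(R,o \right)} = \frac{3}{-3 + \left(o - 6\right)} = \frac{3}{-3 + \left(-6 + o\right)} = \frac{3}{-9 + o}$)
$f{\left(z \right)} = -1$ ($f{\left(z \right)} = \frac{3}{-9 + 6} = \frac{3}{-3} = 3 \left(- \frac{1}{3}\right) = -1$)
$- 11 \left(f{\left(0 \left(2 - 3\right) - 0 \right)} - 174\right) = - 11 \left(-1 - 174\right) = \left(-11\right) \left(-175\right) = 1925$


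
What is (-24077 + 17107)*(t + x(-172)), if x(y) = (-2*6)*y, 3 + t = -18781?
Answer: 116538400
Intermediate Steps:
t = -18784 (t = -3 - 18781 = -18784)
x(y) = -12*y
(-24077 + 17107)*(t + x(-172)) = (-24077 + 17107)*(-18784 - 12*(-172)) = -6970*(-18784 + 2064) = -6970*(-16720) = 116538400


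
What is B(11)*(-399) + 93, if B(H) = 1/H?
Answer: 624/11 ≈ 56.727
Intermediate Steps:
B(H) = 1/H
B(11)*(-399) + 93 = -399/11 + 93 = 624/11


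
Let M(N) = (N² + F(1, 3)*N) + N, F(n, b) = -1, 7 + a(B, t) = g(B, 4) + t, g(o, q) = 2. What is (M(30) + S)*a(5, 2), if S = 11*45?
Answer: -4185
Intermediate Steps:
S = 495
a(B, t) = -5 + t (a(B, t) = -7 + (2 + t) = -5 + t)
M(N) = N² (M(N) = (N² - N) + N = N²)
(M(30) + S)*a(5, 2) = (30² + 495)*(-5 + 2) = (900 + 495)*(-3) = 1395*(-3) = -4185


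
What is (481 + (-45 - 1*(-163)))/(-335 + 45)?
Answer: -599/290 ≈ -2.0655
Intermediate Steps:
(481 + (-45 - 1*(-163)))/(-335 + 45) = (481 + (-45 + 163))/(-290) = (481 + 118)*(-1/290) = 599*(-1/290) = -599/290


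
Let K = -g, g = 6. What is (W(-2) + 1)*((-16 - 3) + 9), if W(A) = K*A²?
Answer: 230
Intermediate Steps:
K = -6 (K = -1*6 = -6)
W(A) = -6*A²
(W(-2) + 1)*((-16 - 3) + 9) = (-6*(-2)² + 1)*((-16 - 3) + 9) = (-6*4 + 1)*(-19 + 9) = (-24 + 1)*(-10) = -23*(-10) = 230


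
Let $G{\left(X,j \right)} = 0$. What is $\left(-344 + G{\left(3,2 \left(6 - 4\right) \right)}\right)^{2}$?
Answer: $118336$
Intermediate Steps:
$\left(-344 + G{\left(3,2 \left(6 - 4\right) \right)}\right)^{2} = \left(-344 + 0\right)^{2} = \left(-344\right)^{2} = 118336$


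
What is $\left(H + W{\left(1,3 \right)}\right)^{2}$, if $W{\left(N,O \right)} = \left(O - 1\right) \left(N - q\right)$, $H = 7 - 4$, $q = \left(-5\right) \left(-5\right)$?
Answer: $2025$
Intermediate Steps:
$q = 25$
$H = 3$
$W{\left(N,O \right)} = \left(-1 + O\right) \left(-25 + N\right)$ ($W{\left(N,O \right)} = \left(O - 1\right) \left(N - 25\right) = \left(-1 + O\right) \left(N - 25\right) = \left(-1 + O\right) \left(-25 + N\right)$)
$\left(H + W{\left(1,3 \right)}\right)^{2} = \left(3 + \left(25 - 1 - 75 + 1 \cdot 3\right)\right)^{2} = \left(3 + \left(25 - 1 - 75 + 3\right)\right)^{2} = \left(3 - 48\right)^{2} = \left(-45\right)^{2} = 2025$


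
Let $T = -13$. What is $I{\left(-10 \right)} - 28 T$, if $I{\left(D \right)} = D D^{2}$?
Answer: $-636$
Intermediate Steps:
$I{\left(D \right)} = D^{3}$
$I{\left(-10 \right)} - 28 T = \left(-10\right)^{3} - -364 = -1000 + 364 = -636$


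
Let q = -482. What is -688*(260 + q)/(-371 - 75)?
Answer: -76368/223 ≈ -342.46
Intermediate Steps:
-688*(260 + q)/(-371 - 75) = -688*(260 - 482)/(-371 - 75) = -688/((-446/(-222))) = -688/((-446*(-1/222))) = -688/223/111 = -688*111/223 = -76368/223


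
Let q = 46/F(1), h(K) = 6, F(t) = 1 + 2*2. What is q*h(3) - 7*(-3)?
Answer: 381/5 ≈ 76.200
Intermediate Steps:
F(t) = 5 (F(t) = 1 + 4 = 5)
q = 46/5 ≈ 9.2000
q*h(3) - 7*(-3) = (46/5)*6 - 7*(-3) = 276/5 + 21 = 381/5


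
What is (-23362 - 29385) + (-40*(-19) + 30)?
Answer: -51957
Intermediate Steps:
(-23362 - 29385) + (-40*(-19) + 30) = -52747 + (760 + 30) = -52747 + 790 = -51957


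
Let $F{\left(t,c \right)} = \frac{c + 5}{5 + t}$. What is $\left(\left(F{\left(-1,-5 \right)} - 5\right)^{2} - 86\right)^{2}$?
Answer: $3721$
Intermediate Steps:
$F{\left(t,c \right)} = \frac{5 + c}{5 + t}$
$\left(\left(F{\left(-1,-5 \right)} - 5\right)^{2} - 86\right)^{2} = \left(\left(\frac{5 - 5}{5 - 1} - 5\right)^{2} - 86\right)^{2} = \left(\left(\frac{1}{4} \cdot 0 - 5\right)^{2} - 86\right)^{2} = \left(\left(0 - 5\right)^{2} - 86\right)^{2} = \left(\left(-5\right)^{2} - 86\right)^{2} = \left(25 - 86\right)^{2} = \left(-61\right)^{2} = 3721$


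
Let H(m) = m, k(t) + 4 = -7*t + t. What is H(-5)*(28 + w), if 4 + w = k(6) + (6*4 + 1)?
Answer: -45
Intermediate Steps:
k(t) = -4 - 6*t (k(t) = -4 + (-7*t + t) = -4 - 6*t)
w = -19 (w = -4 + ((-4 - 6*6) + (6*4 + 1)) = -4 + ((-4 - 36) + (24 + 1)) = -4 + (-40 + 25) = -4 - 15 = -19)
H(-5)*(28 + w) = -5*(28 - 19) = -5*9 = -45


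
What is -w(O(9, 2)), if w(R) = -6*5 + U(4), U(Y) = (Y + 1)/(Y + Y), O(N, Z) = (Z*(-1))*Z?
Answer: 235/8 ≈ 29.375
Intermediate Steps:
O(N, Z) = -Z**2 (O(N, Z) = (-Z)*Z = -Z**2)
U(Y) = (1 + Y)/(2*Y) (U(Y) = (1 + Y)/((2*Y)) = (1 + Y)*(1/(2*Y)) = (1 + Y)/(2*Y))
w(R) = -235/8 (w(R) = -6*5 + (1/2)*(1 + 4)/4 = -30 + (1/2)*(1/4)*5 = -30 + 5/8 = -235/8)
-w(O(9, 2)) = -1*(-235/8) = 235/8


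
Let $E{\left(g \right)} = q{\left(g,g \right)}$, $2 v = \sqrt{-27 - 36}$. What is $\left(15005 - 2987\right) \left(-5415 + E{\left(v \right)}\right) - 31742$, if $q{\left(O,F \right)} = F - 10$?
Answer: $-65229392 + 18027 i \sqrt{7} \approx -6.5229 \cdot 10^{7} + 47695.0 i$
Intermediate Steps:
$v = \frac{3 i \sqrt{7}}{2}$ ($v = \frac{\sqrt{-27 - 36}}{2} = \frac{\sqrt{-63}}{2} = \frac{3 i \sqrt{7}}{2} \approx 3.9686 i$)
$q{\left(O,F \right)} = -10 + F$
$E{\left(g \right)} = -10 + g$
$\left(15005 - 2987\right) \left(-5415 + E{\left(v \right)}\right) - 31742 = \left(15005 - 2987\right) \left(-5415 - \left(10 - \frac{3 i \sqrt{7}}{2}\right)\right) - 31742 = 12018 \left(-5425 + \frac{3 i \sqrt{7}}{2}\right) - 31742 = \left(-65197650 + 18027 i \sqrt{7}\right) - 31742 = -65229392 + 18027 i \sqrt{7}$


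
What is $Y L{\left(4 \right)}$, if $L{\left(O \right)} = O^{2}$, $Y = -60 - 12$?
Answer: $-1152$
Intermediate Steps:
$Y = -72$ ($Y = -60 - 12 = -72$)
$Y L{\left(4 \right)} = - 72 \cdot 4^{2} = \left(-72\right) 16 = -1152$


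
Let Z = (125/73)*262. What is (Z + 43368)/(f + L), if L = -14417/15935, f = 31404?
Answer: 50969914090/36529807579 ≈ 1.3953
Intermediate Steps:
Z = 32750/73 (Z = (125*(1/73))*262 = (125/73)*262 = 32750/73 ≈ 448.63)
L = -14417/15935 (L = -14417*1/15935 = -14417/15935 ≈ -0.90474)
(Z + 43368)/(f + L) = (32750/73 + 43368)/(31404 - 14417/15935) = 3198614/(73*(500408323/15935)) = (3198614/73)*(15935/500408323) = 50969914090/36529807579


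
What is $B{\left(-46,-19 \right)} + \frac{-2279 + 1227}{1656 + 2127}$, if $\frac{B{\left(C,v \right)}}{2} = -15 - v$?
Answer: $\frac{29212}{3783} \approx 7.7219$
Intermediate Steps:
$B{\left(C,v \right)} = -30 - 2 v$ ($B{\left(C,v \right)} = 2 \left(-15 - v\right) = -30 - 2 v$)
$B{\left(-46,-19 \right)} + \frac{-2279 + 1227}{1656 + 2127} = \left(-30 - -38\right) + \frac{-2279 + 1227}{1656 + 2127} = \left(-30 + 38\right) - \frac{1052}{3783} = 8 - \frac{1052}{3783} = \frac{29212}{3783}$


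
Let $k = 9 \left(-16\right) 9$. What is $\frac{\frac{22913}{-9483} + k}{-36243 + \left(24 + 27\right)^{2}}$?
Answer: $\frac{1758983}{45575298} \approx 0.038595$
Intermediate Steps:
$k = -1296$ ($k = \left(-144\right) 9 = -1296$)
$\frac{\frac{22913}{-9483} + k}{-36243 + \left(24 + 27\right)^{2}} = \frac{\frac{22913}{-9483} - 1296}{-36243 + \left(24 + 27\right)^{2}} = \frac{22913 \left(- \frac{1}{9483}\right) - 1296}{-36243 + 51^{2}} = \frac{- \frac{22913}{9483} - 1296}{-36243 + 2601} = - \frac{12312881}{9483 \left(-33642\right)} = \left(- \frac{12312881}{9483}\right) \left(- \frac{1}{33642}\right) = \frac{1758983}{45575298}$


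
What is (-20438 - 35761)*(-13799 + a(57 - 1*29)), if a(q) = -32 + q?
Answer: 775714797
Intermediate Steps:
(-20438 - 35761)*(-13799 + a(57 - 1*29)) = (-20438 - 35761)*(-13799 + (-32 + (57 - 1*29))) = -56199*(-13799 + (-32 + (57 - 29))) = -56199*(-13799 + (-32 + 28)) = -56199*(-13799 - 4) = -56199*(-13803) = 775714797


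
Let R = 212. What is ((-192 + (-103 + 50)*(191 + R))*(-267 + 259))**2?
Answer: 29724518464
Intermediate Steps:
((-192 + (-103 + 50)*(191 + R))*(-267 + 259))**2 = ((-192 + (-103 + 50)*(191 + 212))*(-267 + 259))**2 = ((-192 - 53*403)*(-8))**2 = ((-192 - 21359)*(-8))**2 = (-21551*(-8))**2 = 172408**2 = 29724518464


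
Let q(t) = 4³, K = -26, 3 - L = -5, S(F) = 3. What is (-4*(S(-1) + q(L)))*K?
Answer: 6968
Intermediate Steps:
L = 8 (L = 3 - 1*(-5) = 3 + 5 = 8)
q(t) = 64
(-4*(S(-1) + q(L)))*K = -4*(3 + 64)*(-26) = -4*67*(-26) = -268*(-26) = 6968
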